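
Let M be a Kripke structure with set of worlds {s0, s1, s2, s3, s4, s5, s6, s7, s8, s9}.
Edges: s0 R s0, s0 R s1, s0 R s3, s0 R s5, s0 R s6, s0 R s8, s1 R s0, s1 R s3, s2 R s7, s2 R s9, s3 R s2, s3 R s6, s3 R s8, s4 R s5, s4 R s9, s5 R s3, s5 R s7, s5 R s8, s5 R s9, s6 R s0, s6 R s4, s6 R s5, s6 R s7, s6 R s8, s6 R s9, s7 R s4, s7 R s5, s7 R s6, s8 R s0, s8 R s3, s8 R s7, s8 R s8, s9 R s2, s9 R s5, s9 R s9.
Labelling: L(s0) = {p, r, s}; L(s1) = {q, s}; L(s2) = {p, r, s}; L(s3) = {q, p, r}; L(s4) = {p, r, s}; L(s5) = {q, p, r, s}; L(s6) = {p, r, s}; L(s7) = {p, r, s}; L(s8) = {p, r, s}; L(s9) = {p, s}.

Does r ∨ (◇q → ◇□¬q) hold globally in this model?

Yes

Let φ = r ∨ (◇q → ◇□¬q). Evaluate φ at each world:
  s0 (successors {s0, s1, s3, s5, s6, s8}): φ is true.
  s1 (successors {s0, s3}): φ is true.
  s2 (successors {s7, s9}): φ is true.
  s3 (successors {s2, s6, s8}): φ is true.
  s4 (successors {s5, s9}): φ is true.
  s5 (successors {s3, s7, s8, s9}): φ is true.
  s6 (successors {s0, s4, s5, s7, s8, s9}): φ is true.
  s7 (successors {s4, s5, s6}): φ is true.
  s8 (successors {s0, s3, s7, s8}): φ is true.
  s9 (successors {s2, s5, s9}): φ is true.
For instance, at s7:
  At s7: r is true, ◇q → ◇□¬q is false, so r ∨ (◇q → ◇□¬q) is true.
    At s7: ◇q is true, ◇□¬q is false, so ◇q → ◇□¬q is false.
      At s7: ◇q requires q at some successor in {s4, s5, s6}.
        q holds at s5, so ◇q is true at s7.
      At s7: ◇□¬q requires □¬q at some successor in {s4, s5, s6}.
        At s4: □¬q is false.
        At s5: □¬q is false.
        At s6: □¬q is false.
      So ◇□¬q is false at s7.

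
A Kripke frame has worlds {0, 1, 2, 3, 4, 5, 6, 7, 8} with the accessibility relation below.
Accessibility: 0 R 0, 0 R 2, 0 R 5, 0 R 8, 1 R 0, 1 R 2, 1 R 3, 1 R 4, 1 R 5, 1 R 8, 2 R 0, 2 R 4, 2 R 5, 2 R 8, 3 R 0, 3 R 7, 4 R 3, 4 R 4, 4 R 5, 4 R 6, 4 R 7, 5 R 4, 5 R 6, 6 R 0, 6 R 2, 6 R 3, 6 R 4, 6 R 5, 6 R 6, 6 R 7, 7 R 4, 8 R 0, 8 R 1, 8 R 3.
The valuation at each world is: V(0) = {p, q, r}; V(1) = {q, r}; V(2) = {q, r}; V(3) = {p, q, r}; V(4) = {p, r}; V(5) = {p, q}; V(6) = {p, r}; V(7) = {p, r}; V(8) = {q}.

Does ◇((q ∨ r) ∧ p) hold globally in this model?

Recall that ◇ψ holds at a world iff ψ holds at some accessible world.
Let φ = ◇((q ∨ r) ∧ p). Evaluate φ at each world:
  0 (successors {0, 2, 5, 8}): φ is true.
  1 (successors {0, 2, 3, 4, 5, 8}): φ is true.
  2 (successors {0, 4, 5, 8}): φ is true.
  3 (successors {0, 7}): φ is true.
  4 (successors {3, 4, 5, 6, 7}): φ is true.
  5 (successors {4, 6}): φ is true.
  6 (successors {0, 2, 3, 4, 5, 6, 7}): φ is true.
  7 (successors {4}): φ is true.
  8 (successors {0, 1, 3}): φ is true.
For instance, at 8:
  At 8: ◇((q ∨ r) ∧ p) requires (q ∨ r) ∧ p at some successor in {0, 1, 3}.
    (q ∨ r) ∧ p holds at 0, so ◇((q ∨ r) ∧ p) is true at 8.

Yes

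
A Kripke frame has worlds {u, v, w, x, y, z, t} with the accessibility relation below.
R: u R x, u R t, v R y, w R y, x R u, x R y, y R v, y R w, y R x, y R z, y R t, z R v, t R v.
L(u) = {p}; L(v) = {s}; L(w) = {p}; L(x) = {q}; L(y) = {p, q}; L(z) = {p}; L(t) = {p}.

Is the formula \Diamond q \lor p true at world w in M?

At w: \Diamond q is true, p is true, so \Diamond q \lor p is true.
  At w: \Diamond q requires q at some successor in {y}.
    q holds at y, so \Diamond q is true at w.

Yes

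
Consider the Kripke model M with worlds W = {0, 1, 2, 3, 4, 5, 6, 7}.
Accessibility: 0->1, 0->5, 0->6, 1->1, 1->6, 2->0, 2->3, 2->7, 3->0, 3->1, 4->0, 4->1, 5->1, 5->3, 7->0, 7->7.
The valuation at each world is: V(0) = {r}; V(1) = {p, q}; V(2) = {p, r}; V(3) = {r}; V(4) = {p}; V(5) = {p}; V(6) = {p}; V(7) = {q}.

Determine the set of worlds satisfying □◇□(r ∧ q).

Let φ = □◇□(r ∧ q). Evaluate φ at each world:
  0 (successors {1, 5, 6}): φ is false.
  1 (successors {1, 6}): φ is false.
  2 (successors {0, 3, 7}): φ is false.
  3 (successors {0, 1}): φ is true.
  4 (successors {0, 1}): φ is true.
  5 (successors {1, 3}): φ is false.
  6 (successors ∅): φ is true.
  7 (successors {0, 7}): φ is false.
For instance, at 3:
  At 3: □◇□(r ∧ q) requires ◇□(r ∧ q) at every successor {0, 1}.
      At 0: ◇□(r ∧ q) requires □(r ∧ q) at some successor in {1, 5, 6}.
        □(r ∧ q) holds at 6, so ◇□(r ∧ q) is true at 0.
      At 1: ◇□(r ∧ q) requires □(r ∧ q) at some successor in {1, 6}.
        □(r ∧ q) holds at 6, so ◇□(r ∧ q) is true at 1.
  So □◇□(r ∧ q) is true at 3.
Satisfying worlds: {3, 4, 6}

3, 4, 6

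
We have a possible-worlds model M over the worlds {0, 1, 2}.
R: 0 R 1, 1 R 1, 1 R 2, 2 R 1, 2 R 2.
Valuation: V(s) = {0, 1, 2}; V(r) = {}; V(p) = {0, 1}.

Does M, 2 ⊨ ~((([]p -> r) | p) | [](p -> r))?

Recall that []ψ holds at a world iff ψ holds at every accessible world, and <>ψ holds iff ψ holds at some accessible world.
At 2: (([]p -> r) | p) | [](p -> r) is true, so ~((([]p -> r) | p) | [](p -> r)) is false.
  At 2: ([]p -> r) | p is true, [](p -> r) is false, so (([]p -> r) | p) | [](p -> r) is true.
    At 2: []p -> r is true, p is false, so ([]p -> r) | p is true.
      At 2: []p is false, r is false, so []p -> r is true.
    At 2: [](p -> r) requires p -> r at every successor {1, 2}.
      p -> r fails at 1, so [](p -> r) is false at 2.

No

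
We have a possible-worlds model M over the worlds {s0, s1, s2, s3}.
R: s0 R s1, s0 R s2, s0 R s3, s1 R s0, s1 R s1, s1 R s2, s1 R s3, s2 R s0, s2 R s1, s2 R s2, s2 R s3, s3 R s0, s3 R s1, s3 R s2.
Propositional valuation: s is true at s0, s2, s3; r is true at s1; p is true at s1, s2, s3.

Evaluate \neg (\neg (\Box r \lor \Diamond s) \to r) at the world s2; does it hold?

At s2: \neg (\Box r \lor \Diamond s) \to r is true, so \neg (\neg (\Box r \lor \Diamond s) \to r) is false.
  At s2: \neg (\Box r \lor \Diamond s) is false, r is false, so \neg (\Box r \lor \Diamond s) \to r is true.
    At s2: \Box r \lor \Diamond s is true, so \neg (\Box r \lor \Diamond s) is false.
      At s2: \Box r is false, \Diamond s is true, so \Box r \lor \Diamond s is true.

No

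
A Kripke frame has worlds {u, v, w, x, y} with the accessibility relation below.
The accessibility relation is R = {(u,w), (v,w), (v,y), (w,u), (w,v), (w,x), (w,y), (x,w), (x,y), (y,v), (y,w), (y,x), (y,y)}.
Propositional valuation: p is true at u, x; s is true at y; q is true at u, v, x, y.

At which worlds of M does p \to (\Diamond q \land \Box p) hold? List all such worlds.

v, w, y

Let φ = p \to (\Diamond q \land \Box p). Evaluate φ at each world:
  u (successors {w}): φ is false.
  v (successors {w, y}): φ is true.
  w (successors {u, v, x, y}): φ is true.
  x (successors {w, y}): φ is false.
  y (successors {v, w, x, y}): φ is true.
For instance, at w:
  At w: p is false, \Diamond q \land \Box p is false, so p \to (\Diamond q \land \Box p) is true.
    At w: \Diamond q is true, \Box p is false, so \Diamond q \land \Box p is false.
      At w: \Diamond q requires q at some successor in {u, v, x, y}.
        q holds at u, so \Diamond q is true at w.
      At w: \Box p requires p at every successor {u, v, x, y}.
        p fails at v, so \Box p is false at w.
Satisfying worlds: {v, w, y}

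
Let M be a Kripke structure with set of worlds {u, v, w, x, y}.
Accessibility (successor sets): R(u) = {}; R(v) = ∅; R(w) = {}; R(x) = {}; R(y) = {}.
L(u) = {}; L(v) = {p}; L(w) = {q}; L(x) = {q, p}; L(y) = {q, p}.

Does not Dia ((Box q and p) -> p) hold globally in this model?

Yes

Let φ = not Dia ((Box q and p) -> p). Evaluate φ at each world:
  u (successors ∅): φ is true.
  v (successors ∅): φ is true.
  w (successors ∅): φ is true.
  x (successors ∅): φ is true.
  y (successors ∅): φ is true.
For instance, at v:
  At v: Dia ((Box q and p) -> p) is false, so not Dia ((Box q and p) -> p) is true.
    At v: no accessible worlds, so Dia ((Box q and p) -> p) is false.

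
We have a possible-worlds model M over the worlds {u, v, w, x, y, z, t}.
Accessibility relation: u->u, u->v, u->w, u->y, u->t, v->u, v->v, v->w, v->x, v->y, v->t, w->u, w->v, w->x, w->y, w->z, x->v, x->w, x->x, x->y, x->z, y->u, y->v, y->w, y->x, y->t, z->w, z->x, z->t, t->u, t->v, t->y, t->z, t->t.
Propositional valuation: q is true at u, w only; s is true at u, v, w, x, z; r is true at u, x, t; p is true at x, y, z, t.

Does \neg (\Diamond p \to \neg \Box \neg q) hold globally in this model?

No

Let φ = \neg (\Diamond p \to \neg \Box \neg q). Evaluate φ at each world:
  u (successors {u, v, w, y, t}): φ is false.
  v (successors {u, v, w, x, y, t}): φ is false.
  w (successors {u, v, x, y, z}): φ is false.
  x (successors {v, w, x, y, z}): φ is false.
  y (successors {u, v, w, x, t}): φ is false.
  z (successors {w, x, t}): φ is false.
  t (successors {u, v, y, z, t}): φ is false.
Detail at u (counterexample):
  At u: \Diamond p \to \neg \Box \neg q is true, so \neg (\Diamond p \to \neg \Box \neg q) is false.
    At u: \Diamond p is true, \neg \Box \neg q is true, so \Diamond p \to \neg \Box \neg q is true.
      At u: \Diamond p requires p at some successor in {u, v, w, y, t}.
        p holds at y, so \Diamond p is true at u.
      At u: \Box \neg q is false, so \neg \Box \neg q is true.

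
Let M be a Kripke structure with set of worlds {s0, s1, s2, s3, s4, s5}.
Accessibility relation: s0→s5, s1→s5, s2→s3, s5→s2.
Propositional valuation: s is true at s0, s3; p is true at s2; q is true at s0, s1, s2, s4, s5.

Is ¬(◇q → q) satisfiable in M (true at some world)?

No

Recall that ◇ψ holds at a world iff ψ holds at some accessible world.
Let φ = ¬(◇q → q). Evaluate φ at each world:
  s0 (successors {s5}): φ is false.
  s1 (successors {s5}): φ is false.
  s2 (successors {s3}): φ is false.
  s3 (successors ∅): φ is false.
  s4 (successors ∅): φ is false.
  s5 (successors {s2}): φ is false.
For instance, at s2:
  At s2: ◇q → q is true, so ¬(◇q → q) is false.
    At s2: ◇q is false, q is true, so ◇q → q is true.
      At s2: ◇q requires q at some successor in {s3}.
        At s3: q is false.
      So ◇q is false at s2.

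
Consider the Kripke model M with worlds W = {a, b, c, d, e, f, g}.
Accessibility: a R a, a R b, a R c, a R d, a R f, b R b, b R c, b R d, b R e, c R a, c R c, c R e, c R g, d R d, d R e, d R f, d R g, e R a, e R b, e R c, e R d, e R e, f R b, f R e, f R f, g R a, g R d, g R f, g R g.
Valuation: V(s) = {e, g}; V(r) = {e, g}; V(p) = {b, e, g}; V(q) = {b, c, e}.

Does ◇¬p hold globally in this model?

Yes

Let φ = ◇¬p. Evaluate φ at each world:
  a (successors {a, b, c, d, f}): φ is true.
  b (successors {b, c, d, e}): φ is true.
  c (successors {a, c, e, g}): φ is true.
  d (successors {d, e, f, g}): φ is true.
  e (successors {a, b, c, d, e}): φ is true.
  f (successors {b, e, f}): φ is true.
  g (successors {a, d, f, g}): φ is true.
For instance, at c:
  At c: ◇¬p requires ¬p at some successor in {a, c, e, g}.
    ¬p holds at a, so ◇¬p is true at c.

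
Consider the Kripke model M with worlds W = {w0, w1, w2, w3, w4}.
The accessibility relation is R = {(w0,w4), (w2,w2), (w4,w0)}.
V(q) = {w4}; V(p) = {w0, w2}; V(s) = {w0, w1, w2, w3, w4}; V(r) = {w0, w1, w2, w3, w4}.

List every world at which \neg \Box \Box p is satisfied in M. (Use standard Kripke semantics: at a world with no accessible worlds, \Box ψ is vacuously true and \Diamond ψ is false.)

w4

Let φ = \neg \Box \Box p. Evaluate φ at each world:
  w0 (successors {w4}): φ is false.
  w1 (successors ∅): φ is false.
  w2 (successors {w2}): φ is false.
  w3 (successors ∅): φ is false.
  w4 (successors {w0}): φ is true.
For instance, at w4:
  At w4: \Box \Box p is false, so \neg \Box \Box p is true.
    At w4: \Box \Box p requires \Box p at every successor {w0}.
      \Box p fails at w0, so \Box \Box p is false at w4.
Satisfying worlds: {w4}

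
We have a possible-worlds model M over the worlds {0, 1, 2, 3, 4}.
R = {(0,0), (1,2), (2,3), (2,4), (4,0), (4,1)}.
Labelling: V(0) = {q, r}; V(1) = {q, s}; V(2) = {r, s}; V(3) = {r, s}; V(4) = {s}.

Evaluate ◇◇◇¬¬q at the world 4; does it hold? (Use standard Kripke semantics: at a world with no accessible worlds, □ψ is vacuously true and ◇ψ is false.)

Recall that ◇ψ holds at a world iff ψ holds at some accessible world.
At 4: ◇◇◇¬¬q requires ◇◇¬¬q at some successor in {0, 1}.
  ◇◇¬¬q holds at 0, so ◇◇◇¬¬q is true at 4.
    At 0: ◇◇¬¬q requires ◇¬¬q at some successor in {0}.
      ◇¬¬q holds at 0, so ◇◇¬¬q is true at 0.

Yes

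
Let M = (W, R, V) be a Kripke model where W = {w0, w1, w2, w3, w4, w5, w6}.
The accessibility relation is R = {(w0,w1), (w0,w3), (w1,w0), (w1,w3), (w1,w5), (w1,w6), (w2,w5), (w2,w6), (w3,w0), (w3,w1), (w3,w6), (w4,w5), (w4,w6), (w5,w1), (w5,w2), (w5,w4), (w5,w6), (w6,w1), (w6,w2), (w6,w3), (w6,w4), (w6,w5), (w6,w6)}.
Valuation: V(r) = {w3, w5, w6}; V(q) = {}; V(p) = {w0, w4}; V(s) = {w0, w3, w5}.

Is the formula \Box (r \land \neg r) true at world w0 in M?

At w0: \Box (r \land \neg r) requires r \land \neg r at every successor {w1, w3}.
  r \land \neg r fails at w1, so \Box (r \land \neg r) is false at w0.

No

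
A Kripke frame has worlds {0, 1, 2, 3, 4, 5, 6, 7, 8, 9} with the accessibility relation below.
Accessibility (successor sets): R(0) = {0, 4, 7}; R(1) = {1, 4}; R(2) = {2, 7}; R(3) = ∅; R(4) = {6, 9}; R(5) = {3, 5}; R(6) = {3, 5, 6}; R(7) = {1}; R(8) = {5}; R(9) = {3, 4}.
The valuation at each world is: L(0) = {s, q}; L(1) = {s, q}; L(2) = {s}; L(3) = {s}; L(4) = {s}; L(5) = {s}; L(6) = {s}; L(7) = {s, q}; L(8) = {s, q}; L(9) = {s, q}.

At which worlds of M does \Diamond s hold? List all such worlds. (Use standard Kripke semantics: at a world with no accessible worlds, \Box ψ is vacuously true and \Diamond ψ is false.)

0, 1, 2, 4, 5, 6, 7, 8, 9

Let φ = \Diamond s. Evaluate φ at each world:
  0 (successors {0, 4, 7}): φ is true.
  1 (successors {1, 4}): φ is true.
  2 (successors {2, 7}): φ is true.
  3 (successors ∅): φ is false.
  4 (successors {6, 9}): φ is true.
  5 (successors {3, 5}): φ is true.
  6 (successors {3, 5, 6}): φ is true.
  7 (successors {1}): φ is true.
  8 (successors {5}): φ is true.
  9 (successors {3, 4}): φ is true.
For instance, at 9:
  At 9: \Diamond s requires s at some successor in {3, 4}.
    s holds at 3, so \Diamond s is true at 9.
Satisfying worlds: {0, 1, 2, 4, 5, 6, 7, 8, 9}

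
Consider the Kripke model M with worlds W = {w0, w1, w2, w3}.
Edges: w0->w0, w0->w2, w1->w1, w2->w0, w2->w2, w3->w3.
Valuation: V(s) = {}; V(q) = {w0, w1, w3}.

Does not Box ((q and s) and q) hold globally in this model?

Let φ = not Box ((q and s) and q). Evaluate φ at each world:
  w0 (successors {w0, w2}): φ is true.
  w1 (successors {w1}): φ is true.
  w2 (successors {w0, w2}): φ is true.
  w3 (successors {w3}): φ is true.
For instance, at w2:
  At w2: Box ((q and s) and q) is false, so not Box ((q and s) and q) is true.
    At w2: Box ((q and s) and q) requires (q and s) and q at every successor {w0, w2}.
      (q and s) and q fails at w0, so Box ((q and s) and q) is false at w2.

Yes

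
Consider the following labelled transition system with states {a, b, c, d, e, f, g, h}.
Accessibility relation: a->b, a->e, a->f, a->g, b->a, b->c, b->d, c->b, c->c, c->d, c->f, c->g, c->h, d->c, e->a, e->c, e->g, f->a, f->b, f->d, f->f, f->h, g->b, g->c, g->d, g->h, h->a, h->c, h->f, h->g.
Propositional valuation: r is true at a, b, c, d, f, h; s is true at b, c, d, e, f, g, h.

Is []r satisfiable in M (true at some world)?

Yes

Let φ = []r. Evaluate φ at each world:
  a (successors {b, e, f, g}): φ is false.
  b (successors {a, c, d}): φ is true.
  c (successors {b, c, d, f, g, h}): φ is false.
  d (successors {c}): φ is true.
  e (successors {a, c, g}): φ is false.
  f (successors {a, b, d, f, h}): φ is true.
  g (successors {b, c, d, h}): φ is true.
  h (successors {a, c, f, g}): φ is false.
Detail at b (witness):
  At b: []r requires r at every successor {a, c, d}.
    At a: r is true.
    At c: r is true.
    At d: r is true.
  So []r is true at b.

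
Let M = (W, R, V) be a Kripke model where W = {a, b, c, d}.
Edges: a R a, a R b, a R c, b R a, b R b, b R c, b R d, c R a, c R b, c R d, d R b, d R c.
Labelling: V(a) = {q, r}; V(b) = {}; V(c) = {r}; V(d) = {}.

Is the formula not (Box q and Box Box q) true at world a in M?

Yes

At a: Box q and Box Box q is false, so not (Box q and Box Box q) is true.
  At a: Box q is false, Box Box q is false, so Box q and Box Box q is false.
    At a: Box q requires q at every successor {a, b, c}.
      q fails at b, so Box q is false at a.
    At a: Box Box q requires Box q at every successor {a, b, c}.
      Box q fails at a, so Box Box q is false at a.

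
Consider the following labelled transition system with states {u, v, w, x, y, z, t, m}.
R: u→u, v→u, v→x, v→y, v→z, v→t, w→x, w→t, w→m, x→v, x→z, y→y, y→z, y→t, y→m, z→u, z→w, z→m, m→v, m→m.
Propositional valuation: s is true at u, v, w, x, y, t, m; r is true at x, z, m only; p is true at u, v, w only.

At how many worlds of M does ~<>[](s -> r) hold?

5

Recall that []ψ holds at a world iff ψ holds at every accessible world, and <>ψ holds iff ψ holds at some accessible world.
Let φ = ~<>[](s -> r). Evaluate φ at each world:
  u (successors {u}): φ is true.
  v (successors {u, x, y, z, t}): φ is false.
  w (successors {x, t, m}): φ is false.
  x (successors {v, z}): φ is true.
  y (successors {y, z, t, m}): φ is false.
  z (successors {u, w, m}): φ is true.
  t (successors ∅): φ is true.
  m (successors {v, m}): φ is true.
For instance, at z:
  At z: <>[](s -> r) is false, so ~<>[](s -> r) is true.
    At z: <>[](s -> r) requires [](s -> r) at some successor in {u, w, m}.
      At u: [](s -> r) is false.
      At w: [](s -> r) is false.
      At m: [](s -> r) is false.
    So <>[](s -> r) is false at z.
Satisfying worlds: {u, x, z, t, m}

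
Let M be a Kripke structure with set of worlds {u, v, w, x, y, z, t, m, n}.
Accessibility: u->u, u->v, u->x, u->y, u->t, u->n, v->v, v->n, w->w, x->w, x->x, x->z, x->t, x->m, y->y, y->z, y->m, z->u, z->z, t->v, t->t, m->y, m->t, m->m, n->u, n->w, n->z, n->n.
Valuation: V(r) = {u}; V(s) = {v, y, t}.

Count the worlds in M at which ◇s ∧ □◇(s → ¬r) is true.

6

Let φ = ◇s ∧ □◇(s → ¬r). Evaluate φ at each world:
  u (successors {u, v, x, y, t, n}): φ is true.
  v (successors {v, n}): φ is true.
  w (successors {w}): φ is false.
  x (successors {w, x, z, t, m}): φ is true.
  y (successors {y, z, m}): φ is true.
  z (successors {u, z}): φ is false.
  t (successors {v, t}): φ is true.
  m (successors {y, t, m}): φ is true.
  n (successors {u, w, z, n}): φ is false.
For instance, at v:
  At v: ◇s is true, □◇(s → ¬r) is true, so ◇s ∧ □◇(s → ¬r) is true.
    At v: ◇s requires s at some successor in {v, n}.
      s holds at v, so ◇s is true at v.
    At v: □◇(s → ¬r) requires ◇(s → ¬r) at every successor {v, n}.
      At v: ◇(s → ¬r) is true.
      At n: ◇(s → ¬r) is true.
    So □◇(s → ¬r) is true at v.
Satisfying worlds: {u, v, x, y, t, m}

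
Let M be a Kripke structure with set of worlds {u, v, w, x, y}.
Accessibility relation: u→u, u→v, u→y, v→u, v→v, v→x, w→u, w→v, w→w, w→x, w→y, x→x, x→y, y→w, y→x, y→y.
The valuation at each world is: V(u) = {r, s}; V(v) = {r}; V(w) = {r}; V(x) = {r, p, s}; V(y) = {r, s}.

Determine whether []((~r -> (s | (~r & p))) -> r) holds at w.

At w: []((~r -> (s | (~r & p))) -> r) requires (~r -> (s | (~r & p))) -> r at every successor {u, v, w, x, y}.
  At u: (~r -> (s | (~r & p))) -> r is true.
  At v: (~r -> (s | (~r & p))) -> r is true.
  At w: (~r -> (s | (~r & p))) -> r is true.
  At x: (~r -> (s | (~r & p))) -> r is true.
  At y: (~r -> (s | (~r & p))) -> r is true.
So []((~r -> (s | (~r & p))) -> r) is true at w.

Yes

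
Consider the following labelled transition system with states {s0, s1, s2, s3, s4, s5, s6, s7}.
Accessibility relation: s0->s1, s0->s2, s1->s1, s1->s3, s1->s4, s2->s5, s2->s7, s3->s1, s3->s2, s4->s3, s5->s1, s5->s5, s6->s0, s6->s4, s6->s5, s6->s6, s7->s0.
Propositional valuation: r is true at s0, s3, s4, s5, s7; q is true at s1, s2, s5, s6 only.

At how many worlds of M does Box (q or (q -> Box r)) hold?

Let φ = Box (q or (q -> Box r)). Evaluate φ at each world:
  s0 (successors {s1, s2}): φ is true.
  s1 (successors {s1, s3, s4}): φ is true.
  s2 (successors {s5, s7}): φ is true.
  s3 (successors {s1, s2}): φ is true.
  s4 (successors {s3}): φ is true.
  s5 (successors {s1, s5}): φ is true.
  s6 (successors {s0, s4, s5, s6}): φ is true.
  s7 (successors {s0}): φ is true.
For instance, at s6:
  At s6: Box (q or (q -> Box r)) requires q or (q -> Box r) at every successor {s0, s4, s5, s6}.
    At s0: q or (q -> Box r) is true.
    At s4: q or (q -> Box r) is true.
    At s5: q or (q -> Box r) is true.
    At s6: q or (q -> Box r) is true.
  So Box (q or (q -> Box r)) is true at s6.
Satisfying worlds: {s0, s1, s2, s3, s4, s5, s6, s7}

8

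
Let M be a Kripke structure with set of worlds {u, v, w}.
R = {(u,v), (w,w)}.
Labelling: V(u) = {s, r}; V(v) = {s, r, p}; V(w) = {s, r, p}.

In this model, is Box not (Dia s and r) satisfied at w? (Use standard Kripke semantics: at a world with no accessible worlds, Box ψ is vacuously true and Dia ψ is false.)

No

At w: Box not (Dia s and r) requires not (Dia s and r) at every successor {w}.
  not (Dia s and r) fails at w, so Box not (Dia s and r) is false at w.
    At w: Dia s and r is true, so not (Dia s and r) is false.
      At w: Dia s is true, r is true, so Dia s and r is true.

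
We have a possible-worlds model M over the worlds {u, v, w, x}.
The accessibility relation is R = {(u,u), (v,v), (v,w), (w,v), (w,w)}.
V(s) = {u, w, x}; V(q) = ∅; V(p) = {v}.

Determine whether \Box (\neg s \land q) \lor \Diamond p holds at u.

No

At u: \Box (\neg s \land q) is false, \Diamond p is false, so \Box (\neg s \land q) \lor \Diamond p is false.
  At u: \Box (\neg s \land q) requires \neg s \land q at every successor {u}.
    \neg s \land q fails at u, so \Box (\neg s \land q) is false at u.
  At u: \Diamond p requires p at some successor in {u}.
    At u: p is false.
  So \Diamond p is false at u.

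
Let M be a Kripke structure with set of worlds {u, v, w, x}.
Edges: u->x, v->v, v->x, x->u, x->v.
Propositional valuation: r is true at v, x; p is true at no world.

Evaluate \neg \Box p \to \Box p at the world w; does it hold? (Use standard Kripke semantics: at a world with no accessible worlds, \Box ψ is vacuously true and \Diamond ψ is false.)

At w: \neg \Box p is false, \Box p is true, so \neg \Box p \to \Box p is true.
  At w: \Box p is true, so \neg \Box p is false.
    At w: no accessible worlds, so \Box p holds vacuously.
  At w: no accessible worlds, so \Box p holds vacuously.

Yes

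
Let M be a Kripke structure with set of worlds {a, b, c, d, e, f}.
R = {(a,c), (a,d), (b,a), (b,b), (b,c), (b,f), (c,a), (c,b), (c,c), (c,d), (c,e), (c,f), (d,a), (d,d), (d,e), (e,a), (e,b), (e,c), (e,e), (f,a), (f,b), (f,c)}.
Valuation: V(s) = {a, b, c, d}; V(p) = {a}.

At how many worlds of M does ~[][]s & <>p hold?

Recall that []ψ holds at a world iff ψ holds at every accessible world, and <>ψ holds iff ψ holds at some accessible world.
Let φ = ~[][]s & <>p. Evaluate φ at each world:
  a (successors {c, d}): φ is false.
  b (successors {a, b, c, f}): φ is true.
  c (successors {a, b, c, d, e, f}): φ is true.
  d (successors {a, d, e}): φ is true.
  e (successors {a, b, c, e}): φ is true.
  f (successors {a, b, c}): φ is true.
For instance, at b:
  At b: ~[][]s is true, <>p is true, so ~[][]s & <>p is true.
    At b: [][]s is false, so ~[][]s is true.
      At b: [][]s requires []s at every successor {a, b, c, f}.
        []s fails at b, so [][]s is false at b.
    At b: <>p requires p at some successor in {a, b, c, f}.
      p holds at a, so <>p is true at b.
Satisfying worlds: {b, c, d, e, f}

5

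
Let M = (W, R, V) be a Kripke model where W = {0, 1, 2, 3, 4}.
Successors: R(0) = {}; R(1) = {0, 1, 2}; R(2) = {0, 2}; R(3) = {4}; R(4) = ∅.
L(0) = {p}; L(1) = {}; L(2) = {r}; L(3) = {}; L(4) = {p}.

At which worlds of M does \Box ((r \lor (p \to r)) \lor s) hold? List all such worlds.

0, 4

Let φ = \Box ((r \lor (p \to r)) \lor s). Evaluate φ at each world:
  0 (successors ∅): φ is true.
  1 (successors {0, 1, 2}): φ is false.
  2 (successors {0, 2}): φ is false.
  3 (successors {4}): φ is false.
  4 (successors ∅): φ is true.
For instance, at 1:
  At 1: \Box ((r \lor (p \to r)) \lor s) requires (r \lor (p \to r)) \lor s at every successor {0, 1, 2}.
    (r \lor (p \to r)) \lor s fails at 0, so \Box ((r \lor (p \to r)) \lor s) is false at 1.
Satisfying worlds: {0, 4}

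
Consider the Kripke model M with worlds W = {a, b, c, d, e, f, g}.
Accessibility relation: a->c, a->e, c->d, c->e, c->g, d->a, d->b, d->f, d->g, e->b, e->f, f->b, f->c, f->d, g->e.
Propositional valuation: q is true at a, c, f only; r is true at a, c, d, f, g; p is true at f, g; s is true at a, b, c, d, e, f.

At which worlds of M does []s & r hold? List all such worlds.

a, f, g

Let φ = []s & r. Evaluate φ at each world:
  a (successors {c, e}): φ is true.
  b (successors ∅): φ is false.
  c (successors {d, e, g}): φ is false.
  d (successors {a, b, f, g}): φ is false.
  e (successors {b, f}): φ is false.
  f (successors {b, c, d}): φ is true.
  g (successors {e}): φ is true.
For instance, at a:
  At a: []s is true, r is true, so []s & r is true.
    At a: []s requires s at every successor {c, e}.
      At c: s is true.
      At e: s is true.
    So []s is true at a.
Satisfying worlds: {a, f, g}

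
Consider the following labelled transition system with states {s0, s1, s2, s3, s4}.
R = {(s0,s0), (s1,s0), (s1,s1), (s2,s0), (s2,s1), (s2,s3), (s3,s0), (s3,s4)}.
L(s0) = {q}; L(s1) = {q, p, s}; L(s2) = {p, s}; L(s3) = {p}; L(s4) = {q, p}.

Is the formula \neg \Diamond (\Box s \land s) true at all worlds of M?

Yes

Let φ = \neg \Diamond (\Box s \land s). Evaluate φ at each world:
  s0 (successors {s0}): φ is true.
  s1 (successors {s0, s1}): φ is true.
  s2 (successors {s0, s1, s3}): φ is true.
  s3 (successors {s0, s4}): φ is true.
  s4 (successors ∅): φ is true.
For instance, at s0:
  At s0: \Diamond (\Box s \land s) is false, so \neg \Diamond (\Box s \land s) is true.
    At s0: \Diamond (\Box s \land s) requires \Box s \land s at some successor in {s0}.
      At s0: \Box s \land s is false.
    So \Diamond (\Box s \land s) is false at s0.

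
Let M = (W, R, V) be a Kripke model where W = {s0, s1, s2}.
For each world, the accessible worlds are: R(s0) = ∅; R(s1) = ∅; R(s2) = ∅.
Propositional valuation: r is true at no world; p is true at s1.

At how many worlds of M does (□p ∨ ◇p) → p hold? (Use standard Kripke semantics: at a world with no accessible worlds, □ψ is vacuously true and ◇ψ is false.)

1

Recall that □ψ holds at a world iff ψ holds at every accessible world, and ◇ψ holds iff ψ holds at some accessible world.
Let φ = (□p ∨ ◇p) → p. Evaluate φ at each world:
  s0 (successors ∅): φ is false.
  s1 (successors ∅): φ is true.
  s2 (successors ∅): φ is false.
For instance, at s2:
  At s2: □p ∨ ◇p is true, p is false, so (□p ∨ ◇p) → p is false.
    At s2: □p is true, ◇p is false, so □p ∨ ◇p is true.
      At s2: no accessible worlds, so □p holds vacuously.
      At s2: no accessible worlds, so ◇p is false.
Satisfying worlds: {s1}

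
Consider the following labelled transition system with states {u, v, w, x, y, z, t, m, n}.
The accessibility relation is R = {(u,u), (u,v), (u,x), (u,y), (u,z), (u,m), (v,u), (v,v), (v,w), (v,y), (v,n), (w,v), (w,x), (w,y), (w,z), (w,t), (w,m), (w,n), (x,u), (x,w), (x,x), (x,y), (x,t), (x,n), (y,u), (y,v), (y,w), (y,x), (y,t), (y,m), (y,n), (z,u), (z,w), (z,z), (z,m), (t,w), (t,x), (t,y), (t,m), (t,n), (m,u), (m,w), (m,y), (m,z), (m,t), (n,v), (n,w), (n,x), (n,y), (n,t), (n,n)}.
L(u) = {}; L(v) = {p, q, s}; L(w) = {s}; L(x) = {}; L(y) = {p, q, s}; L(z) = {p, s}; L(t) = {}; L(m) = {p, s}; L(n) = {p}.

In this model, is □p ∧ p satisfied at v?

At v: □p is false, p is true, so □p ∧ p is false.
  At v: □p requires p at every successor {u, v, w, y, n}.
    p fails at u, so □p is false at v.

No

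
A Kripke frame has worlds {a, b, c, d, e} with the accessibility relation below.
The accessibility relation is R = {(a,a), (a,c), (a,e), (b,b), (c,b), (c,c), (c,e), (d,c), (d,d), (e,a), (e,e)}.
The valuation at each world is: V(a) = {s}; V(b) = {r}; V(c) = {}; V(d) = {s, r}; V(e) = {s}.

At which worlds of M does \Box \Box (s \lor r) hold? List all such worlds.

b

Let φ = \Box \Box (s \lor r). Evaluate φ at each world:
  a (successors {a, c, e}): φ is false.
  b (successors {b}): φ is true.
  c (successors {b, c, e}): φ is false.
  d (successors {c, d}): φ is false.
  e (successors {a, e}): φ is false.
For instance, at b:
  At b: \Box \Box (s \lor r) requires \Box (s \lor r) at every successor {b}.
      At b: \Box (s \lor r) requires s \lor r at every successor {b}.
        At b: s \lor r is true.
      So \Box (s \lor r) is true at b.
  So \Box \Box (s \lor r) is true at b.
Satisfying worlds: {b}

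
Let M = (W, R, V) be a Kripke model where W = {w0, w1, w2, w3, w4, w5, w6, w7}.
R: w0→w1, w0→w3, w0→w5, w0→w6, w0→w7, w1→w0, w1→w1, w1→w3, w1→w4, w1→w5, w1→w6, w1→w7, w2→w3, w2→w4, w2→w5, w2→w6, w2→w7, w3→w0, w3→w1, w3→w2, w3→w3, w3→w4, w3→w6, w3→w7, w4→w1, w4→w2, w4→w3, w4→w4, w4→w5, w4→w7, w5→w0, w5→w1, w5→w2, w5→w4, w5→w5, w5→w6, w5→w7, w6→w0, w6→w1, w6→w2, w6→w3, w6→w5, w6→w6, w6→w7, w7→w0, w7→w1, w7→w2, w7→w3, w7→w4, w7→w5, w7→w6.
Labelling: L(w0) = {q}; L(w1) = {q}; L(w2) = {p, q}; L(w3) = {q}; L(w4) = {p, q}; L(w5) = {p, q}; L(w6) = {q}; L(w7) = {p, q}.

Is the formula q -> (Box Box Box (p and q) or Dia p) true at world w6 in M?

Yes

At w6: q is true, Box Box Box (p and q) or Dia p is true, so q -> (Box Box Box (p and q) or Dia p) is true.
  At w6: Box Box Box (p and q) is false, Dia p is true, so Box Box Box (p and q) or Dia p is true.
    At w6: Box Box Box (p and q) requires Box Box (p and q) at every successor {w0, w1, w2, w3, w5, w6, w7}.
      Box Box (p and q) fails at w0, so Box Box Box (p and q) is false at w6.
    At w6: Dia p requires p at some successor in {w0, w1, w2, w3, w5, w6, w7}.
      p holds at w2, so Dia p is true at w6.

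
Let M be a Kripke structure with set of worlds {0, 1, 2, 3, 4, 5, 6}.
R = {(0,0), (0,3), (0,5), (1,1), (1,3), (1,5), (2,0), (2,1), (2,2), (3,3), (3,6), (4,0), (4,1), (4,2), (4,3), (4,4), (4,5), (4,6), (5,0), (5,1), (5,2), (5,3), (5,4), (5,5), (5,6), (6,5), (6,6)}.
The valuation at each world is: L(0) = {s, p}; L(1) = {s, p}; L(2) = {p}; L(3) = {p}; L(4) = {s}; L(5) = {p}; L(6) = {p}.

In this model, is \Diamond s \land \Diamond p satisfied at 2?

Recall that \Diamond ψ holds at a world iff ψ holds at some accessible world.
At 2: \Diamond s is true, \Diamond p is true, so \Diamond s \land \Diamond p is true.
  At 2: \Diamond s requires s at some successor in {0, 1, 2}.
    s holds at 0, so \Diamond s is true at 2.
  At 2: \Diamond p requires p at some successor in {0, 1, 2}.
    p holds at 0, so \Diamond p is true at 2.

Yes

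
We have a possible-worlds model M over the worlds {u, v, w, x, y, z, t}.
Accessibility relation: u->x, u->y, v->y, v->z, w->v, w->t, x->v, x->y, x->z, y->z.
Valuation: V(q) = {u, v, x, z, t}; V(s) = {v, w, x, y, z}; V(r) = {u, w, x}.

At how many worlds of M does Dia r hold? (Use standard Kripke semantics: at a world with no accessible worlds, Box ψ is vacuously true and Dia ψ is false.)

Let φ = Dia r. Evaluate φ at each world:
  u (successors {x, y}): φ is true.
  v (successors {y, z}): φ is false.
  w (successors {v, t}): φ is false.
  x (successors {v, y, z}): φ is false.
  y (successors {z}): φ is false.
  z (successors ∅): φ is false.
  t (successors ∅): φ is false.
For instance, at y:
  At y: Dia r requires r at some successor in {z}.
    At z: r is false.
  So Dia r is false at y.
Satisfying worlds: {u}

1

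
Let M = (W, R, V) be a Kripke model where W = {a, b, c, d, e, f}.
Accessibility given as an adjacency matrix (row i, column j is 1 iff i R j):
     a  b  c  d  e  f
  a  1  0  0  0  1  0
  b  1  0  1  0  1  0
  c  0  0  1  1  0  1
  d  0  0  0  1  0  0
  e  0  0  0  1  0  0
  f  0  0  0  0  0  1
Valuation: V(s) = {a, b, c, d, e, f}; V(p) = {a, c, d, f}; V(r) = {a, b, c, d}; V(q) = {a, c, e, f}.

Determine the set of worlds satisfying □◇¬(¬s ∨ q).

Let φ = □◇¬(¬s ∨ q). Evaluate φ at each world:
  a (successors {a, e}): φ is false.
  b (successors {a, c, e}): φ is false.
  c (successors {c, d, f}): φ is false.
  d (successors {d}): φ is true.
  e (successors {d}): φ is true.
  f (successors {f}): φ is false.
For instance, at a:
  At a: □◇¬(¬s ∨ q) requires ◇¬(¬s ∨ q) at every successor {a, e}.
    ◇¬(¬s ∨ q) fails at a, so □◇¬(¬s ∨ q) is false at a.
      At a: ◇¬(¬s ∨ q) requires ¬(¬s ∨ q) at some successor in {a, e}.
        At a: ¬(¬s ∨ q) is false.
        At e: ¬(¬s ∨ q) is false.
      So ◇¬(¬s ∨ q) is false at a.
Satisfying worlds: {d, e}

d, e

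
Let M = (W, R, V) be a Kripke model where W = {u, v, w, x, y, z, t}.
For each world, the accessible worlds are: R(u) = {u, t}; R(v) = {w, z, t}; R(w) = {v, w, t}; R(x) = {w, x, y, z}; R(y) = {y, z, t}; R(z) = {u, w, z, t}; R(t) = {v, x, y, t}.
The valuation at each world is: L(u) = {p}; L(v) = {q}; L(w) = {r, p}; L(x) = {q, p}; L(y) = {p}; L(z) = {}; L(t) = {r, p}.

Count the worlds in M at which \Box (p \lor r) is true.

1

Recall that \Box ψ holds at a world iff ψ holds at every accessible world, and \Diamond ψ holds iff ψ holds at some accessible world.
Let φ = \Box (p \lor r). Evaluate φ at each world:
  u (successors {u, t}): φ is true.
  v (successors {w, z, t}): φ is false.
  w (successors {v, w, t}): φ is false.
  x (successors {w, x, y, z}): φ is false.
  y (successors {y, z, t}): φ is false.
  z (successors {u, w, z, t}): φ is false.
  t (successors {v, x, y, t}): φ is false.
For instance, at v:
  At v: \Box (p \lor r) requires p \lor r at every successor {w, z, t}.
    p \lor r fails at z, so \Box (p \lor r) is false at v.
Satisfying worlds: {u}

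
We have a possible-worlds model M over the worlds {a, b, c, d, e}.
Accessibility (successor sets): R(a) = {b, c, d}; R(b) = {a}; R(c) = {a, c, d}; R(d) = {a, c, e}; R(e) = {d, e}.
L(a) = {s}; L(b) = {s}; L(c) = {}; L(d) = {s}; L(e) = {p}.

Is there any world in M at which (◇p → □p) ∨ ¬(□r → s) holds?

Recall that □ψ holds at a world iff ψ holds at every accessible world, and ◇ψ holds iff ψ holds at some accessible world.
Let φ = (◇p → □p) ∨ ¬(□r → s). Evaluate φ at each world:
  a (successors {b, c, d}): φ is true.
  b (successors {a}): φ is true.
  c (successors {a, c, d}): φ is true.
  d (successors {a, c, e}): φ is false.
  e (successors {d, e}): φ is false.
Detail at a (witness):
  At a: ◇p → □p is true, ¬(□r → s) is false, so (◇p → □p) ∨ ¬(□r → s) is true.
    At a: ◇p is false, □p is false, so ◇p → □p is true.
      At a: ◇p requires p at some successor in {b, c, d}.
        At b: p is false.
        At c: p is false.
        At d: p is false.
      So ◇p is false at a.
      At a: □p requires p at every successor {b, c, d}.
        p fails at b, so □p is false at a.
    At a: □r → s is true, so ¬(□r → s) is false.
      At a: □r is false, s is true, so □r → s is true.

Yes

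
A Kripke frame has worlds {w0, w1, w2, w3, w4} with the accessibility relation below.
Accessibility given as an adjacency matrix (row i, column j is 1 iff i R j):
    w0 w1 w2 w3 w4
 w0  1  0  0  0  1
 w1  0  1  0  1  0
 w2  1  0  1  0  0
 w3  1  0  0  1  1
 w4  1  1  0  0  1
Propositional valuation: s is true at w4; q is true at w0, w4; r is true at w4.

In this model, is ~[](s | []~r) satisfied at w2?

At w2: [](s | []~r) is false, so ~[](s | []~r) is true.
  At w2: [](s | []~r) requires s | []~r at every successor {w0, w2}.
    s | []~r fails at w0, so [](s | []~r) is false at w2.
      At w0: s is false, []~r is false, so s | []~r is false.

Yes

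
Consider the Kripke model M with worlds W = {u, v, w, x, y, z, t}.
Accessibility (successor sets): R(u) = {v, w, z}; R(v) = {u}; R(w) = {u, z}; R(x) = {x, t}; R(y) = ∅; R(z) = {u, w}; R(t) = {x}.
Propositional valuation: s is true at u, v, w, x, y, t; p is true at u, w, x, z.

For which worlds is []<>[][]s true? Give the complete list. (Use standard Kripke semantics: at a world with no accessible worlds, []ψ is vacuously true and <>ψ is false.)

x, y, t

Let φ = []<>[][]s. Evaluate φ at each world:
  u (successors {v, w, z}): φ is false.
  v (successors {u}): φ is false.
  w (successors {u, z}): φ is false.
  x (successors {x, t}): φ is true.
  y (successors ∅): φ is true.
  z (successors {u, w}): φ is false.
  t (successors {x}): φ is true.
For instance, at t:
  At t: []<>[][]s requires <>[][]s at every successor {x}.
      At x: <>[][]s requires [][]s at some successor in {x, t}.
        [][]s holds at x, so <>[][]s is true at x.
  So []<>[][]s is true at t.
Satisfying worlds: {x, y, t}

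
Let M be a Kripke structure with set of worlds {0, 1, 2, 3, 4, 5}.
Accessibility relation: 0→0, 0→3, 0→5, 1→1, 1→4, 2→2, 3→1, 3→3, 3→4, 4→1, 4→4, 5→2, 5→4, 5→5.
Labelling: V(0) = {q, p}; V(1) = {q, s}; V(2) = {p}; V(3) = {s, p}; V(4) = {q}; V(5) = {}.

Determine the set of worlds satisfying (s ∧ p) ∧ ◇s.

Let φ = (s ∧ p) ∧ ◇s. Evaluate φ at each world:
  0 (successors {0, 3, 5}): φ is false.
  1 (successors {1, 4}): φ is false.
  2 (successors {2}): φ is false.
  3 (successors {1, 3, 4}): φ is true.
  4 (successors {1, 4}): φ is false.
  5 (successors {2, 4, 5}): φ is false.
For instance, at 5:
  At 5: s ∧ p is false, ◇s is false, so (s ∧ p) ∧ ◇s is false.
    At 5: ◇s requires s at some successor in {2, 4, 5}.
      At 2: s is false.
      At 4: s is false.
      At 5: s is false.
    So ◇s is false at 5.
Satisfying worlds: {3}

3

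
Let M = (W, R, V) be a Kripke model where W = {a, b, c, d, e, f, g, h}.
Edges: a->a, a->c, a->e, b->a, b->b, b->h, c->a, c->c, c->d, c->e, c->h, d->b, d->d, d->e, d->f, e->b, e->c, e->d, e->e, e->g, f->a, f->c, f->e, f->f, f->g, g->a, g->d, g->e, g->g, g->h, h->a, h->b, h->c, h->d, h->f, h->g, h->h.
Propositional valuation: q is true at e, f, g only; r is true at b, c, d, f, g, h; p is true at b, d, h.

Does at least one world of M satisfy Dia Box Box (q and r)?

Let φ = Dia Box Box (q and r). Evaluate φ at each world:
  a (successors {a, c, e}): φ is false.
  b (successors {a, b, h}): φ is false.
  c (successors {a, c, d, e, h}): φ is false.
  d (successors {b, d, e, f}): φ is false.
  e (successors {b, c, d, e, g}): φ is false.
  f (successors {a, c, e, f, g}): φ is false.
  g (successors {a, d, e, g, h}): φ is false.
  h (successors {a, b, c, d, f, g, h}): φ is false.
For instance, at b:
  At b: Dia Box Box (q and r) requires Box Box (q and r) at some successor in {a, b, h}.
    At a: Box Box (q and r) is false.
    At b: Box Box (q and r) is false.
    At h: Box Box (q and r) is false.
  So Dia Box Box (q and r) is false at b.

No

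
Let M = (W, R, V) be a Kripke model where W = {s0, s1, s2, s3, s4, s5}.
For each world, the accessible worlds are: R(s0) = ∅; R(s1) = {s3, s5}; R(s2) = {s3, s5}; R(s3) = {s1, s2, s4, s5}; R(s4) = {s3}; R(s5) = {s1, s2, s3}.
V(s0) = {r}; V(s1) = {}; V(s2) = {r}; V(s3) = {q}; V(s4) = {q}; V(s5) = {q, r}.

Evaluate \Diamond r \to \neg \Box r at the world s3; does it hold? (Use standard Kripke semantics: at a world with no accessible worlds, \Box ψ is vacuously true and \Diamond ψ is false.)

At s3: \Diamond r is true, \neg \Box r is true, so \Diamond r \to \neg \Box r is true.
  At s3: \Diamond r requires r at some successor in {s1, s2, s4, s5}.
    r holds at s2, so \Diamond r is true at s3.
  At s3: \Box r is false, so \neg \Box r is true.
    At s3: \Box r requires r at every successor {s1, s2, s4, s5}.
      r fails at s1, so \Box r is false at s3.

Yes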